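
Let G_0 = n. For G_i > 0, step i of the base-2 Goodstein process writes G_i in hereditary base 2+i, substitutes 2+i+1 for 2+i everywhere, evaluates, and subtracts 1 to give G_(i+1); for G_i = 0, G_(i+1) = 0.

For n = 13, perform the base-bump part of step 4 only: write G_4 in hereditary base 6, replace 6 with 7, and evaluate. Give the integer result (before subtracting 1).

G_0=13  [base 2] 2^(2 + 1) + 2^2 + 1  →[2↦3]→  3^(3 + 1) + 3^3 + 1 = 109  −1 ⇒ G_1=108
G_1=108  [base 3] 3^(3 + 1) + 3^3  →[3↦4]→  4^(4 + 1) + 4^4 = 1280  −1 ⇒ G_2=1279
G_2=1279  [base 4] 4^(4 + 1) + 3·4^3 + 3·4^2 + 3·4 + 3  →[4↦5]→  5^(5 + 1) + 3·5^3 + 3·5^2 + 3·5 + 3 = 16093  −1 ⇒ G_3=16092
G_3=16092  [base 5] 5^(5 + 1) + 3·5^3 + 3·5^2 + 3·5 + 2  →[5↦6]→  6^(6 + 1) + 3·6^3 + 3·6^2 + 3·6 + 2 = 280712  −1 ⇒ G_4=280711
G_4=280711  [base 6] 6^(6 + 1) + 3·6^3 + 3·6^2 + 3·6 + 1  →[6↦7]→  7^(7 + 1) + 3·7^3 + 3·7^2 + 3·7 + 1 = 5765999  −1 ⇒ G_5=5765998

5765999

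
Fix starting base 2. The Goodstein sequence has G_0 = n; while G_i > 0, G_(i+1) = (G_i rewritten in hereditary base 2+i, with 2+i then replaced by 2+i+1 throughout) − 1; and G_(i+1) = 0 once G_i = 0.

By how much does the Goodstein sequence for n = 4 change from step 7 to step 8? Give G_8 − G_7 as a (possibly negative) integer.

38

G_0 = 4. HB_2(4) = 2^2. Bump = 27. G_1 = 26.
G_1 = 26. HB_3(26) = 2·3^2 + 2·3 + 2. Bump = 42. G_2 = 41.
G_2 = 41. HB_4(41) = 2·4^2 + 2·4 + 1. Bump = 61. G_3 = 60.
G_3 = 60. HB_5(60) = 2·5^2 + 2·5. Bump = 84. G_4 = 83.
G_4 = 83. HB_6(83) = 2·6^2 + 6 + 5. Bump = 110. G_5 = 109.
G_5 = 109. HB_7(109) = 2·7^2 + 7 + 4. Bump = 140. G_6 = 139.
G_6 = 139. HB_8(139) = 2·8^2 + 8 + 3. Bump = 174. G_7 = 173.
G_7 = 173. HB_9(173) = 2·9^2 + 9 + 2. Bump = 212. G_8 = 211.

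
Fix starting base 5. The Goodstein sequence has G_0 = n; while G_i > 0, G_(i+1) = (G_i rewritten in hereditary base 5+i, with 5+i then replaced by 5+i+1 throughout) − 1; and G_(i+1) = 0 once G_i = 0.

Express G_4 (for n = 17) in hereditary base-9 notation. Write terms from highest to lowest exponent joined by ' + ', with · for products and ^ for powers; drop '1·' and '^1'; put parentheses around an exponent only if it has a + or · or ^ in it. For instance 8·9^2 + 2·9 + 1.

step 0: 17 = 3·5 + 2; sub 6 for 5: 3·6 + 2; = 20; G_1 = 20−1 = 19
step 1: 19 = 3·6 + 1; sub 7 for 6: 3·7 + 1; = 22; G_2 = 22−1 = 21
step 2: 21 = 3·7; sub 8 for 7: 3·8; = 24; G_3 = 24−1 = 23
step 3: 23 = 2·8 + 7; sub 9 for 8: 2·9 + 7; = 25; G_4 = 25−1 = 24
step 4: 24 = 2·9 + 6; sub 10 for 9: 2·10 + 6; = 26; G_5 = 26−1 = 25

2·9 + 6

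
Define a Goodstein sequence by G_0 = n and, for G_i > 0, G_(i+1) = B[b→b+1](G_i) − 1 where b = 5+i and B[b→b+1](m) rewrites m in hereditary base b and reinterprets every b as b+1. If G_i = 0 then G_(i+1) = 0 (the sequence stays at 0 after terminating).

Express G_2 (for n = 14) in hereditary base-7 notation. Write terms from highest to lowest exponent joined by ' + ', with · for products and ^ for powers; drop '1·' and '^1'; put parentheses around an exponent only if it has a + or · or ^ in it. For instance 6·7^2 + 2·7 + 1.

14 —HB5→ 2·5 + 4 —bump→ 2·6 + 4 = 16 —(−1)→ 15
15 —HB6→ 2·6 + 3 —bump→ 2·7 + 3 = 17 —(−1)→ 16
16 —HB7→ 2·7 + 2 —bump→ 2·8 + 2 = 18 —(−1)→ 17

2·7 + 2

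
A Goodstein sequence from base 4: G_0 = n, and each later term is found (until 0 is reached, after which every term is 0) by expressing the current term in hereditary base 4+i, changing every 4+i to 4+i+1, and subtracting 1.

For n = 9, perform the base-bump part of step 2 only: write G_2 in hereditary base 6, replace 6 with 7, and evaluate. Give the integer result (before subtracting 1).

G_0 = 9. HB_4(9) = 2·4 + 1. Bump = 11. G_1 = 10.
G_1 = 10. HB_5(10) = 2·5. Bump = 12. G_2 = 11.
G_2 = 11. HB_6(11) = 6 + 5. Bump = 12. G_3 = 11.

12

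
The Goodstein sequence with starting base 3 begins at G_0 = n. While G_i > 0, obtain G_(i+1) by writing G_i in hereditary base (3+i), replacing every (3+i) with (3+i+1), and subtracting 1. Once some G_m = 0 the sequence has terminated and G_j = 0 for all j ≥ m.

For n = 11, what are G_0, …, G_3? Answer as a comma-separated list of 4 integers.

[0] 11 ≡ 3^2 + 2 (base 3). Lift 4: 18. −1: 17.
[1] 17 ≡ 4^2 + 1 (base 4). Lift 5: 26. −1: 25.
[2] 25 ≡ 5^2 (base 5). Lift 6: 36. −1: 35.

11, 17, 25, 35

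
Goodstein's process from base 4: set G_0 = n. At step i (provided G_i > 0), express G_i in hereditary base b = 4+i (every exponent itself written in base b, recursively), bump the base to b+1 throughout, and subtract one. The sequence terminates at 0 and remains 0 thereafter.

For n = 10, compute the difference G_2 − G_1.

1

G_0=10  [base 4] 2·4 + 2  →[4↦5]→  2·5 + 2 = 12  −1 ⇒ G_1=11
G_1=11  [base 5] 2·5 + 1  →[5↦6]→  2·6 + 1 = 13  −1 ⇒ G_2=12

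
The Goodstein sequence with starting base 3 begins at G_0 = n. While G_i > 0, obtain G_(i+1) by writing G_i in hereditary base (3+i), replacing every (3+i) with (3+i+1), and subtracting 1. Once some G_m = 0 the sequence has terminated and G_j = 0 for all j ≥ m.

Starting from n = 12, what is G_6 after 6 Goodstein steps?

base 3: 12 = 3^2 + 3; at 4: 4^2 + 4 = 20; next = 19
base 4: 19 = 4^2 + 3; at 5: 5^2 + 3 = 28; next = 27
base 5: 27 = 5^2 + 2; at 6: 6^2 + 2 = 38; next = 37
base 6: 37 = 6^2 + 1; at 7: 7^2 + 1 = 50; next = 49
base 7: 49 = 7^2; at 8: 8^2 = 64; next = 63
base 8: 63 = 7·8 + 7; at 9: 7·9 + 7 = 70; next = 69

69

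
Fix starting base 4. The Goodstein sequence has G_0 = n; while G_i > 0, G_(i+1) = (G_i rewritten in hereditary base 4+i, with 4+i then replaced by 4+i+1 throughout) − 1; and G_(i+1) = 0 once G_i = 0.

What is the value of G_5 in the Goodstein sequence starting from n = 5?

2

G_0=5  [base 4] 4 + 1  →[4↦5]→  5 + 1 = 6  −1 ⇒ G_1=5
G_1=5  [base 5] 5  →[5↦6]→  6 = 6  −1 ⇒ G_2=5
G_2=5  [base 6] 5  →[6↦7]→  5 = 5  −1 ⇒ G_3=4
G_3=4  [base 7] 4  →[7↦8]→  4 = 4  −1 ⇒ G_4=3
G_4=3  [base 8] 3  →[8↦9]→  3 = 3  −1 ⇒ G_5=2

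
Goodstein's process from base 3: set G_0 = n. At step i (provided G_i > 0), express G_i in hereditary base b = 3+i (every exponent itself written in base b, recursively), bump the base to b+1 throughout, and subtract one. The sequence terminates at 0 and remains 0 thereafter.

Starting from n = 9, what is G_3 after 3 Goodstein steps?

base 3: 9 = 3^2; at 4: 4^2 = 16; next = 15
base 4: 15 = 3·4 + 3; at 5: 3·5 + 3 = 18; next = 17
base 5: 17 = 3·5 + 2; at 6: 3·6 + 2 = 20; next = 19

19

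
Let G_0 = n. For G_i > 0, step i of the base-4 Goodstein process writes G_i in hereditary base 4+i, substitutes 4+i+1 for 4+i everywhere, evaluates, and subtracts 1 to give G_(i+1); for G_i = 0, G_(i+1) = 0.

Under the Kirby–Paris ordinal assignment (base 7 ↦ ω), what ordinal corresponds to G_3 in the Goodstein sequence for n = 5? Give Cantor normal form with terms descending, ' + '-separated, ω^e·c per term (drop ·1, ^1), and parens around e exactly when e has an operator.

5 —HB4→ 4 + 1 —bump→ 5 + 1 = 6 —(−1)→ 5
5 —HB5→ 5 —bump→ 6 = 6 —(−1)→ 5
5 —HB6→ 5 —bump→ 5 = 5 —(−1)→ 4
4 —HB7→ 4 —bump→ 4 = 4 —(−1)→ 3

4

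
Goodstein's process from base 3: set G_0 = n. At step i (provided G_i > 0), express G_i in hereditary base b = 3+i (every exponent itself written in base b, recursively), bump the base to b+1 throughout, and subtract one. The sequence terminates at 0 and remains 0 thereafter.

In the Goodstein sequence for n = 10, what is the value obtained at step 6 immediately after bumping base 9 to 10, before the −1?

(0) 10|_3 = 3^2 + 1 ↦ 4^2 + 1|_4 = 17 ⇒ 16
(1) 16|_4 = 4^2 ↦ 5^2|_5 = 25 ⇒ 24
(2) 24|_5 = 4·5 + 4 ↦ 4·6 + 4|_6 = 28 ⇒ 27
(3) 27|_6 = 4·6 + 3 ↦ 4·7 + 3|_7 = 31 ⇒ 30
(4) 30|_7 = 4·7 + 2 ↦ 4·8 + 2|_8 = 34 ⇒ 33
(5) 33|_8 = 4·8 + 1 ↦ 4·9 + 1|_9 = 37 ⇒ 36

40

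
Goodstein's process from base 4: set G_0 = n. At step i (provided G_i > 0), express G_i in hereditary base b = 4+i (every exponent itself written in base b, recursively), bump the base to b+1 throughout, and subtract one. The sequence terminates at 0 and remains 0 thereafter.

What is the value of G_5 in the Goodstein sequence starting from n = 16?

step 0: 16 = 4^2; sub 5 for 4: 5^2; = 25; G_1 = 25−1 = 24
step 1: 24 = 4·5 + 4; sub 6 for 5: 4·6 + 4; = 28; G_2 = 28−1 = 27
step 2: 27 = 4·6 + 3; sub 7 for 6: 4·7 + 3; = 31; G_3 = 31−1 = 30
step 3: 30 = 4·7 + 2; sub 8 for 7: 4·8 + 2; = 34; G_4 = 34−1 = 33
step 4: 33 = 4·8 + 1; sub 9 for 8: 4·9 + 1; = 37; G_5 = 37−1 = 36
step 5: 36 = 4·9; sub 10 for 9: 4·10; = 40; G_6 = 40−1 = 39

36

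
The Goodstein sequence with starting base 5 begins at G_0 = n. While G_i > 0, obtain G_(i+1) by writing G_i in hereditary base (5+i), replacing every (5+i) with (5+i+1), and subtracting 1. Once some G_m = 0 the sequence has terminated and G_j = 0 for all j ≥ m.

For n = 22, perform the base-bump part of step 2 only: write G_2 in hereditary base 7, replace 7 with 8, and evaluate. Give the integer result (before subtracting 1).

G_0 = 22. HB_5(22) = 4·5 + 2. Bump = 26. G_1 = 25.
G_1 = 25. HB_6(25) = 4·6 + 1. Bump = 29. G_2 = 28.
G_2 = 28. HB_7(28) = 4·7. Bump = 32. G_3 = 31.

32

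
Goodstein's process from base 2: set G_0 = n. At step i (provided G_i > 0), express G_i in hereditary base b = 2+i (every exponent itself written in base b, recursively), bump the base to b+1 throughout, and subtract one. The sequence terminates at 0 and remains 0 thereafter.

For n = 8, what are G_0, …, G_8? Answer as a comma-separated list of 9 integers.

8, 80, 553, 6310, 93395, 1647195, 33554571, 774841151, 20000000211

i=0: 8 = 2^(2 + 1) (b=2); 2→3: 3^(3 + 1) = 81; 81−1 = 80
i=1: 80 = 2·3^3 + 2·3^2 + 2·3 + 2 (b=3); 3→4: 2·4^4 + 2·4^2 + 2·4 + 2 = 554; 554−1 = 553
i=2: 553 = 2·4^4 + 2·4^2 + 2·4 + 1 (b=4); 4→5: 2·5^5 + 2·5^2 + 2·5 + 1 = 6311; 6311−1 = 6310
i=3: 6310 = 2·5^5 + 2·5^2 + 2·5 (b=5); 5→6: 2·6^6 + 2·6^2 + 2·6 = 93396; 93396−1 = 93395
i=4: 93395 = 2·6^6 + 2·6^2 + 6 + 5 (b=6); 6→7: 2·7^7 + 2·7^2 + 7 + 5 = 1647196; 1647196−1 = 1647195
i=5: 1647195 = 2·7^7 + 2·7^2 + 7 + 4 (b=7); 7→8: 2·8^8 + 2·8^2 + 8 + 4 = 33554572; 33554572−1 = 33554571
i=6: 33554571 = 2·8^8 + 2·8^2 + 8 + 3 (b=8); 8→9: 2·9^9 + 2·9^2 + 9 + 3 = 774841152; 774841152−1 = 774841151
i=7: 774841151 = 2·9^9 + 2·9^2 + 9 + 2 (b=9); 9→10: 2·10^10 + 2·10^2 + 10 + 2 = 20000000212; 20000000212−1 = 20000000211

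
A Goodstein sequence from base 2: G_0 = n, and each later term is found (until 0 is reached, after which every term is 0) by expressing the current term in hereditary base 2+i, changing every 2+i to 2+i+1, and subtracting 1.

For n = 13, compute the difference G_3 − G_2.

14813

step 0: 13 = 2^(2 + 1) + 2^2 + 1; sub 3 for 2: 3^(3 + 1) + 3^3 + 1; = 109; G_1 = 109−1 = 108
step 1: 108 = 3^(3 + 1) + 3^3; sub 4 for 3: 4^(4 + 1) + 4^4; = 1280; G_2 = 1280−1 = 1279
step 2: 1279 = 4^(4 + 1) + 3·4^3 + 3·4^2 + 3·4 + 3; sub 5 for 4: 5^(5 + 1) + 3·5^3 + 3·5^2 + 3·5 + 3; = 16093; G_3 = 16093−1 = 16092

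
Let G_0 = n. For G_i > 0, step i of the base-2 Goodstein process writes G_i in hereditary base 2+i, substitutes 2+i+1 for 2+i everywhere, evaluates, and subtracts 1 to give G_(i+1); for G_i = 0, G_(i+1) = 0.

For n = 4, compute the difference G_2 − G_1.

step 0: 4 = 2^2; sub 3 for 2: 3^3; = 27; G_1 = 27−1 = 26
step 1: 26 = 2·3^2 + 2·3 + 2; sub 4 for 3: 2·4^2 + 2·4 + 2; = 42; G_2 = 42−1 = 41

15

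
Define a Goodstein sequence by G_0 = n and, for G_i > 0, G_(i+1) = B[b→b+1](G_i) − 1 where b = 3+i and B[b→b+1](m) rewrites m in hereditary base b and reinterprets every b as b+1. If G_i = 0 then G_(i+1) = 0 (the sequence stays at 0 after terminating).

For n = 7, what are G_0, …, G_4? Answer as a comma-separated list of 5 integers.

7, 8, 9, 9, 9

G_0=7  [base 3] 2·3 + 1  →[3↦4]→  2·4 + 1 = 9  −1 ⇒ G_1=8
G_1=8  [base 4] 2·4  →[4↦5]→  2·5 = 10  −1 ⇒ G_2=9
G_2=9  [base 5] 5 + 4  →[5↦6]→  6 + 4 = 10  −1 ⇒ G_3=9
G_3=9  [base 6] 6 + 3  →[6↦7]→  7 + 3 = 10  −1 ⇒ G_4=9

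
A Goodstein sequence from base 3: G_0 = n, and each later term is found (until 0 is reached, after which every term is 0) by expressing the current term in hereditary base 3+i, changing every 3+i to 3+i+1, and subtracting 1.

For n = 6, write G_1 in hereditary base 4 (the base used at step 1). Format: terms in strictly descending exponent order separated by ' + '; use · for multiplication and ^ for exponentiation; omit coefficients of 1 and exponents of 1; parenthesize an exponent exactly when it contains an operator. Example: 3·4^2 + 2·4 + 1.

4 + 3

step 0: 6 = 2·3; sub 4 for 3: 2·4; = 8; G_1 = 8−1 = 7
step 1: 7 = 4 + 3; sub 5 for 4: 5 + 3; = 8; G_2 = 8−1 = 7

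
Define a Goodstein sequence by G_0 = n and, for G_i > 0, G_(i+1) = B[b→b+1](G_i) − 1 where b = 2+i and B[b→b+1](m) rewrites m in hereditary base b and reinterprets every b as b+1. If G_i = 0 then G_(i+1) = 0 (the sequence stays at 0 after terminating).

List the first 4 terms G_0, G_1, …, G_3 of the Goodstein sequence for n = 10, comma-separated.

10, 83, 1025, 15625

(0) 10|_2 = 2^(2 + 1) + 2 ↦ 3^(3 + 1) + 3|_3 = 84 ⇒ 83
(1) 83|_3 = 3^(3 + 1) + 2 ↦ 4^(4 + 1) + 2|_4 = 1026 ⇒ 1025
(2) 1025|_4 = 4^(4 + 1) + 1 ↦ 5^(5 + 1) + 1|_5 = 15626 ⇒ 15625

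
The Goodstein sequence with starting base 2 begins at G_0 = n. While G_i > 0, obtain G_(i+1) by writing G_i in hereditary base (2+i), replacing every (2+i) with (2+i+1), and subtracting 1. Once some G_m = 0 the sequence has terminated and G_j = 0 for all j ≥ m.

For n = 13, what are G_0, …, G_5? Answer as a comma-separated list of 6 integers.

13 —HB2→ 2^(2 + 1) + 2^2 + 1 —bump→ 3^(3 + 1) + 3^3 + 1 = 109 —(−1)→ 108
108 —HB3→ 3^(3 + 1) + 3^3 —bump→ 4^(4 + 1) + 4^4 = 1280 —(−1)→ 1279
1279 —HB4→ 4^(4 + 1) + 3·4^3 + 3·4^2 + 3·4 + 3 —bump→ 5^(5 + 1) + 3·5^3 + 3·5^2 + 3·5 + 3 = 16093 —(−1)→ 16092
16092 —HB5→ 5^(5 + 1) + 3·5^3 + 3·5^2 + 3·5 + 2 —bump→ 6^(6 + 1) + 3·6^3 + 3·6^2 + 3·6 + 2 = 280712 —(−1)→ 280711
280711 —HB6→ 6^(6 + 1) + 3·6^3 + 3·6^2 + 3·6 + 1 —bump→ 7^(7 + 1) + 3·7^3 + 3·7^2 + 3·7 + 1 = 5765999 —(−1)→ 5765998

13, 108, 1279, 16092, 280711, 5765998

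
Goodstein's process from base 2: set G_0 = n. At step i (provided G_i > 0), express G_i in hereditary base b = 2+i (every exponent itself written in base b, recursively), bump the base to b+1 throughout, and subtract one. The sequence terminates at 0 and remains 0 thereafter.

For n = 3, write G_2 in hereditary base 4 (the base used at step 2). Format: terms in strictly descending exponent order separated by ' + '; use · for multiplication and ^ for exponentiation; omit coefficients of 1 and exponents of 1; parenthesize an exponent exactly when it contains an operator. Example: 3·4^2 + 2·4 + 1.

3

(0) 3|_2 = 2 + 1 ↦ 3 + 1|_3 = 4 ⇒ 3
(1) 3|_3 = 3 ↦ 4|_4 = 4 ⇒ 3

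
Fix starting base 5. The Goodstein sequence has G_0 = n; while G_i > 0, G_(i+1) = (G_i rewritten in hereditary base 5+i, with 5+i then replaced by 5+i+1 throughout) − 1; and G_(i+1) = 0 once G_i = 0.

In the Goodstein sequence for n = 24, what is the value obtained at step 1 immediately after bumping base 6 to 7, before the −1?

G_0=24  [base 5] 4·5 + 4  →[5↦6]→  4·6 + 4 = 28  −1 ⇒ G_1=27
G_1=27  [base 6] 4·6 + 3  →[6↦7]→  4·7 + 3 = 31  −1 ⇒ G_2=30

31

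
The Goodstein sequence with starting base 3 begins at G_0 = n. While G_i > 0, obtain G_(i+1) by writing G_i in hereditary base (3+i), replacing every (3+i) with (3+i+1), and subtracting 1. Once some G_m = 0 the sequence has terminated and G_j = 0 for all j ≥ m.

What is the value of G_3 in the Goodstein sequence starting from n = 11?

G_0 = 11. HB_3(11) = 3^2 + 2. Bump = 18. G_1 = 17.
G_1 = 17. HB_4(17) = 4^2 + 1. Bump = 26. G_2 = 25.
G_2 = 25. HB_5(25) = 5^2. Bump = 36. G_3 = 35.

35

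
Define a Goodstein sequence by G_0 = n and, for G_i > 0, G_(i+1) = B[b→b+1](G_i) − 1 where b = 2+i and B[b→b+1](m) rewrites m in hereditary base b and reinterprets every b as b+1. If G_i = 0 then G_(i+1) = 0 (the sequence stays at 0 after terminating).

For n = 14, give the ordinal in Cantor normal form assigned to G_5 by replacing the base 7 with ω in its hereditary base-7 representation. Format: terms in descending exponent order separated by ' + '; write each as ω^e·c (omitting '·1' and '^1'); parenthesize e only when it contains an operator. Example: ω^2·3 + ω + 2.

step 0: 14 = 2^(2 + 1) + 2^2 + 2; sub 3 for 2: 3^(3 + 1) + 3^3 + 3; = 111; G_1 = 111−1 = 110
step 1: 110 = 3^(3 + 1) + 3^3 + 2; sub 4 for 3: 4^(4 + 1) + 4^4 + 2; = 1282; G_2 = 1282−1 = 1281
step 2: 1281 = 4^(4 + 1) + 4^4 + 1; sub 5 for 4: 5^(5 + 1) + 5^5 + 1; = 18751; G_3 = 18751−1 = 18750
step 3: 18750 = 5^(5 + 1) + 5^5; sub 6 for 5: 6^(6 + 1) + 6^6; = 326592; G_4 = 326592−1 = 326591
step 4: 326591 = 6^(6 + 1) + 5·6^5 + 5·6^4 + 5·6^3 + 5·6^2 + 5·6 + 5; sub 7 for 6: 7^(7 + 1) + 5·7^5 + 5·7^4 + 5·7^3 + 5·7^2 + 5·7 + 5; = 5862841; G_5 = 5862841−1 = 5862840
step 5: 5862840 = 7^(7 + 1) + 5·7^5 + 5·7^4 + 5·7^3 + 5·7^2 + 5·7 + 4; sub 8 for 7: 8^(8 + 1) + 5·8^5 + 5·8^4 + 5·8^3 + 5·8^2 + 5·8 + 4; = 134404972; G_6 = 134404972−1 = 134404971

ω^(ω + 1) + ω^5·5 + ω^4·5 + ω^3·5 + ω^2·5 + ω·5 + 4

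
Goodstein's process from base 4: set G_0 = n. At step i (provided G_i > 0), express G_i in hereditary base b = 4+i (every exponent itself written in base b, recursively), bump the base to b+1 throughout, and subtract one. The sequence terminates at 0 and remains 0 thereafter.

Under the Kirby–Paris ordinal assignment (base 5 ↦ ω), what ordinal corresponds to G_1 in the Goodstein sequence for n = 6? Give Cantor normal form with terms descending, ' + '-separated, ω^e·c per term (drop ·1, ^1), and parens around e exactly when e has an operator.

ω + 1

i=0: 6 = 4 + 2 (b=4); 4→5: 5 + 2 = 7; 7−1 = 6
i=1: 6 = 5 + 1 (b=5); 5→6: 6 + 1 = 7; 7−1 = 6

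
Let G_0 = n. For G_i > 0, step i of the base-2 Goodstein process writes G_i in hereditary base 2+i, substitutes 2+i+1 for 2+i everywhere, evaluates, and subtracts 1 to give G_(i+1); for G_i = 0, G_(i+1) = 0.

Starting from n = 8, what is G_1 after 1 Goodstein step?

80

[0] 8 ≡ 2^(2 + 1) (base 2). Lift 3: 81. −1: 80.
[1] 80 ≡ 2·3^3 + 2·3^2 + 2·3 + 2 (base 3). Lift 4: 554. −1: 553.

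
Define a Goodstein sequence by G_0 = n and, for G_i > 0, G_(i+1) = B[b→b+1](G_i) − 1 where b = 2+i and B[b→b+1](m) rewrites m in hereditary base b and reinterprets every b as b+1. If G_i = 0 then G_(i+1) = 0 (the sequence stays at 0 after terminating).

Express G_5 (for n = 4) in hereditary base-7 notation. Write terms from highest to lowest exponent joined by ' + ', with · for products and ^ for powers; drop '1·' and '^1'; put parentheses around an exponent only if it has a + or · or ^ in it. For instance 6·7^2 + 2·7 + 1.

(0) 4|_2 = 2^2 ↦ 3^3|_3 = 27 ⇒ 26
(1) 26|_3 = 2·3^2 + 2·3 + 2 ↦ 2·4^2 + 2·4 + 2|_4 = 42 ⇒ 41
(2) 41|_4 = 2·4^2 + 2·4 + 1 ↦ 2·5^2 + 2·5 + 1|_5 = 61 ⇒ 60
(3) 60|_5 = 2·5^2 + 2·5 ↦ 2·6^2 + 2·6|_6 = 84 ⇒ 83
(4) 83|_6 = 2·6^2 + 6 + 5 ↦ 2·7^2 + 7 + 5|_7 = 110 ⇒ 109

2·7^2 + 7 + 4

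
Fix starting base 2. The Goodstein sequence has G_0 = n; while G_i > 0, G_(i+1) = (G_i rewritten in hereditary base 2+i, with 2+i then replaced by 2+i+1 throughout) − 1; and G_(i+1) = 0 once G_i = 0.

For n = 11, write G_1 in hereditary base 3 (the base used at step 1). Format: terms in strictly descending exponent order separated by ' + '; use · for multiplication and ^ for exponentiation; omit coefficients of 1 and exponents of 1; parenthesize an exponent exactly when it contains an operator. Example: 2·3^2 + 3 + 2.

3^(3 + 1) + 3

base 2: 11 = 2^(2 + 1) + 2 + 1; at 3: 3^(3 + 1) + 3 + 1 = 85; next = 84
base 3: 84 = 3^(3 + 1) + 3; at 4: 4^(4 + 1) + 4 = 1028; next = 1027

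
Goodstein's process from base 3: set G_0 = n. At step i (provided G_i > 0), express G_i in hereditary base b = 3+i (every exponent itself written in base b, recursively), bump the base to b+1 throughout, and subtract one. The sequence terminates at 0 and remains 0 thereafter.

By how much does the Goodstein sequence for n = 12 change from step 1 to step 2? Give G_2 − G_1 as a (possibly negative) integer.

(0) 12|_3 = 3^2 + 3 ↦ 4^2 + 4|_4 = 20 ⇒ 19
(1) 19|_4 = 4^2 + 3 ↦ 5^2 + 3|_5 = 28 ⇒ 27

8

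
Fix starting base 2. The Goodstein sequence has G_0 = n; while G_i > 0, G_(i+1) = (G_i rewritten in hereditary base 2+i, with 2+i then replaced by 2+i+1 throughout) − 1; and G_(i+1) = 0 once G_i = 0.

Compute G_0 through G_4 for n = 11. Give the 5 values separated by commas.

11, 84, 1027, 15627, 279937

11 —HB2→ 2^(2 + 1) + 2 + 1 —bump→ 3^(3 + 1) + 3 + 1 = 85 —(−1)→ 84
84 —HB3→ 3^(3 + 1) + 3 —bump→ 4^(4 + 1) + 4 = 1028 —(−1)→ 1027
1027 —HB4→ 4^(4 + 1) + 3 —bump→ 5^(5 + 1) + 3 = 15628 —(−1)→ 15627
15627 —HB5→ 5^(5 + 1) + 2 —bump→ 6^(6 + 1) + 2 = 279938 —(−1)→ 279937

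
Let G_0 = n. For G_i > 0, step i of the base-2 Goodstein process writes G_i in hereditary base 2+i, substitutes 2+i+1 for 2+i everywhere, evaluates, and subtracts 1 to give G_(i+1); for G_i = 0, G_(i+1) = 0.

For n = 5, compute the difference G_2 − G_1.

base 2: 5 = 2^2 + 1; at 3: 3^3 + 1 = 28; next = 27
base 3: 27 = 3^3; at 4: 4^4 = 256; next = 255

228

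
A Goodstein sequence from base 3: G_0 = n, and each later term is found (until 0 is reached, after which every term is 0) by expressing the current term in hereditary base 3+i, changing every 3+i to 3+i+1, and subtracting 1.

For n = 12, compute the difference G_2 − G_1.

[0] 12 ≡ 3^2 + 3 (base 3). Lift 4: 20. −1: 19.
[1] 19 ≡ 4^2 + 3 (base 4). Lift 5: 28. −1: 27.

8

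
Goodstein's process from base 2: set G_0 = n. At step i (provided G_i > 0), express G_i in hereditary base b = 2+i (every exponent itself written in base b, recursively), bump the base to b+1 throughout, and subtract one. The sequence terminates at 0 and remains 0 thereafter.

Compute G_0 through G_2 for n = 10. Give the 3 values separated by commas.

base 2: 10 = 2^(2 + 1) + 2; at 3: 3^(3 + 1) + 3 = 84; next = 83
base 3: 83 = 3^(3 + 1) + 2; at 4: 4^(4 + 1) + 2 = 1026; next = 1025

10, 83, 1025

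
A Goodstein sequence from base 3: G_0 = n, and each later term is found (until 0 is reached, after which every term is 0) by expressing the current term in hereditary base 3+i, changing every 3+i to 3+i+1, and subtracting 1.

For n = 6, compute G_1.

base 3: 6 = 2·3; at 4: 2·4 = 8; next = 7
base 4: 7 = 4 + 3; at 5: 5 + 3 = 8; next = 7

7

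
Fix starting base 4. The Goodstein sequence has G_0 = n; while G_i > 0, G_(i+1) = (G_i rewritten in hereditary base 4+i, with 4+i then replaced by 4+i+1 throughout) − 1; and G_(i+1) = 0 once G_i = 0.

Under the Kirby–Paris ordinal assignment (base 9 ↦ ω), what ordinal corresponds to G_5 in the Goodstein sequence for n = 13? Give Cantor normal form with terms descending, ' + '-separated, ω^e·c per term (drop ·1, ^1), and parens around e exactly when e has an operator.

[0] 13 ≡ 3·4 + 1 (base 4). Lift 5: 16. −1: 15.
[1] 15 ≡ 3·5 (base 5). Lift 6: 18. −1: 17.
[2] 17 ≡ 2·6 + 5 (base 6). Lift 7: 19. −1: 18.
[3] 18 ≡ 2·7 + 4 (base 7). Lift 8: 20. −1: 19.
[4] 19 ≡ 2·8 + 3 (base 8). Lift 9: 21. −1: 20.
[5] 20 ≡ 2·9 + 2 (base 9). Lift 10: 22. −1: 21.

ω·2 + 2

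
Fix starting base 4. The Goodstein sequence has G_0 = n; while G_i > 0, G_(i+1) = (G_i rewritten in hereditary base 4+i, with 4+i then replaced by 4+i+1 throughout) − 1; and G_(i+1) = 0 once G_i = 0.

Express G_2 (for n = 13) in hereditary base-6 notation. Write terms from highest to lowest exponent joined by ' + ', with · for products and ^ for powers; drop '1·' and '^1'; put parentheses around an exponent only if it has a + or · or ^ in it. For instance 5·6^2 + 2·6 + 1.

(0) 13|_4 = 3·4 + 1 ↦ 3·5 + 1|_5 = 16 ⇒ 15
(1) 15|_5 = 3·5 ↦ 3·6|_6 = 18 ⇒ 17
(2) 17|_6 = 2·6 + 5 ↦ 2·7 + 5|_7 = 19 ⇒ 18

2·6 + 5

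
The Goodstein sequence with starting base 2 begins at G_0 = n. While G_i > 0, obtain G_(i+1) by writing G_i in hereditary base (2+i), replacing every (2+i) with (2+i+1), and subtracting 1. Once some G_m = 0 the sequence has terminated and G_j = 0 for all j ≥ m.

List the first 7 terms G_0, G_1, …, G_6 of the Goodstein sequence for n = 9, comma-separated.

step 0: 9 = 2^(2 + 1) + 1; sub 3 for 2: 3^(3 + 1) + 1; = 82; G_1 = 82−1 = 81
step 1: 81 = 3^(3 + 1); sub 4 for 3: 4^(4 + 1); = 1024; G_2 = 1024−1 = 1023
step 2: 1023 = 3·4^4 + 3·4^3 + 3·4^2 + 3·4 + 3; sub 5 for 4: 3·5^5 + 3·5^3 + 3·5^2 + 3·5 + 3; = 9843; G_3 = 9843−1 = 9842
step 3: 9842 = 3·5^5 + 3·5^3 + 3·5^2 + 3·5 + 2; sub 6 for 5: 3·6^6 + 3·6^3 + 3·6^2 + 3·6 + 2; = 140744; G_4 = 140744−1 = 140743
step 4: 140743 = 3·6^6 + 3·6^3 + 3·6^2 + 3·6 + 1; sub 7 for 6: 3·7^7 + 3·7^3 + 3·7^2 + 3·7 + 1; = 2471827; G_5 = 2471827−1 = 2471826
step 5: 2471826 = 3·7^7 + 3·7^3 + 3·7^2 + 3·7; sub 8 for 7: 3·8^8 + 3·8^3 + 3·8^2 + 3·8; = 50333400; G_6 = 50333400−1 = 50333399

9, 81, 1023, 9842, 140743, 2471826, 50333399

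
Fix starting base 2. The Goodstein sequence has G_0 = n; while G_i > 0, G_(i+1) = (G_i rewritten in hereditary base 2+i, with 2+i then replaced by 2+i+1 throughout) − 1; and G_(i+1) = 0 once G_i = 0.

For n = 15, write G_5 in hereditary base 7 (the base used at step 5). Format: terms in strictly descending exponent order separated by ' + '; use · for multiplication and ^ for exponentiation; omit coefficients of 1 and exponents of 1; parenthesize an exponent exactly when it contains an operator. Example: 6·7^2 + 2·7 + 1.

i=0: 15 = 2^(2 + 1) + 2^2 + 2 + 1 (b=2); 2→3: 3^(3 + 1) + 3^3 + 3 + 1 = 112; 112−1 = 111
i=1: 111 = 3^(3 + 1) + 3^3 + 3 (b=3); 3→4: 4^(4 + 1) + 4^4 + 4 = 1284; 1284−1 = 1283
i=2: 1283 = 4^(4 + 1) + 4^4 + 3 (b=4); 4→5: 5^(5 + 1) + 5^5 + 3 = 18753; 18753−1 = 18752
i=3: 18752 = 5^(5 + 1) + 5^5 + 2 (b=5); 5→6: 6^(6 + 1) + 6^6 + 2 = 326594; 326594−1 = 326593
i=4: 326593 = 6^(6 + 1) + 6^6 + 1 (b=6); 6→7: 7^(7 + 1) + 7^7 + 1 = 6588345; 6588345−1 = 6588344
i=5: 6588344 = 7^(7 + 1) + 7^7 (b=7); 7→8: 8^(8 + 1) + 8^8 = 150994944; 150994944−1 = 150994943

7^(7 + 1) + 7^7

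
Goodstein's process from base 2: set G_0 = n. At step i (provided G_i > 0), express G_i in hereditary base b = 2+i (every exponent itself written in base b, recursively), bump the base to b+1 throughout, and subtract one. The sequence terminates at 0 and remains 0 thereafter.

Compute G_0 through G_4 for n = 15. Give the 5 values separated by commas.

15, 111, 1283, 18752, 326593

[0] 15 ≡ 2^(2 + 1) + 2^2 + 2 + 1 (base 2). Lift 3: 112. −1: 111.
[1] 111 ≡ 3^(3 + 1) + 3^3 + 3 (base 3). Lift 4: 1284. −1: 1283.
[2] 1283 ≡ 4^(4 + 1) + 4^4 + 3 (base 4). Lift 5: 18753. −1: 18752.
[3] 18752 ≡ 5^(5 + 1) + 5^5 + 2 (base 5). Lift 6: 326594. −1: 326593.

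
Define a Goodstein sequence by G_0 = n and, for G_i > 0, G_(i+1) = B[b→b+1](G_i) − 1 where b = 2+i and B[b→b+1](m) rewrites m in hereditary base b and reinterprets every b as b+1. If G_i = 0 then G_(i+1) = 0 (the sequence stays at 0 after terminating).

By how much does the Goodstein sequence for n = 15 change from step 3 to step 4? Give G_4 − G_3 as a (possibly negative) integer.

step 0: 15 = 2^(2 + 1) + 2^2 + 2 + 1; sub 3 for 2: 3^(3 + 1) + 3^3 + 3 + 1; = 112; G_1 = 112−1 = 111
step 1: 111 = 3^(3 + 1) + 3^3 + 3; sub 4 for 3: 4^(4 + 1) + 4^4 + 4; = 1284; G_2 = 1284−1 = 1283
step 2: 1283 = 4^(4 + 1) + 4^4 + 3; sub 5 for 4: 5^(5 + 1) + 5^5 + 3; = 18753; G_3 = 18753−1 = 18752
step 3: 18752 = 5^(5 + 1) + 5^5 + 2; sub 6 for 5: 6^(6 + 1) + 6^6 + 2; = 326594; G_4 = 326594−1 = 326593

307841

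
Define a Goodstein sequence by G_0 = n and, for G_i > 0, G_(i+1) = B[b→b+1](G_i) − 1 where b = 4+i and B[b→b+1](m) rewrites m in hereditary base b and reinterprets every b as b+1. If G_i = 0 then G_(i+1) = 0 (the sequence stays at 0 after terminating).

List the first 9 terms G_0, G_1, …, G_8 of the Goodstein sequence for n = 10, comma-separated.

[0] 10 ≡ 2·4 + 2 (base 4). Lift 5: 12. −1: 11.
[1] 11 ≡ 2·5 + 1 (base 5). Lift 6: 13. −1: 12.
[2] 12 ≡ 2·6 (base 6). Lift 7: 14. −1: 13.
[3] 13 ≡ 7 + 6 (base 7). Lift 8: 14. −1: 13.
[4] 13 ≡ 8 + 5 (base 8). Lift 9: 14. −1: 13.
[5] 13 ≡ 9 + 4 (base 9). Lift 10: 14. −1: 13.
[6] 13 ≡ 10 + 3 (base 10). Lift 11: 14. −1: 13.
[7] 13 ≡ 11 + 2 (base 11). Lift 12: 14. −1: 13.

10, 11, 12, 13, 13, 13, 13, 13, 13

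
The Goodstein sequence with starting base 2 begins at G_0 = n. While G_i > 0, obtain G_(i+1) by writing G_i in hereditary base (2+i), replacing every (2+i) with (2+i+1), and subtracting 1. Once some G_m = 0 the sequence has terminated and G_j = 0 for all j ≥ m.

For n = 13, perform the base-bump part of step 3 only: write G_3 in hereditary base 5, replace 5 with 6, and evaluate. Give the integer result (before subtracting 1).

280712

13 —HB2→ 2^(2 + 1) + 2^2 + 1 —bump→ 3^(3 + 1) + 3^3 + 1 = 109 —(−1)→ 108
108 —HB3→ 3^(3 + 1) + 3^3 —bump→ 4^(4 + 1) + 4^4 = 1280 —(−1)→ 1279
1279 —HB4→ 4^(4 + 1) + 3·4^3 + 3·4^2 + 3·4 + 3 —bump→ 5^(5 + 1) + 3·5^3 + 3·5^2 + 3·5 + 3 = 16093 —(−1)→ 16092
16092 —HB5→ 5^(5 + 1) + 3·5^3 + 3·5^2 + 3·5 + 2 —bump→ 6^(6 + 1) + 3·6^3 + 3·6^2 + 3·6 + 2 = 280712 —(−1)→ 280711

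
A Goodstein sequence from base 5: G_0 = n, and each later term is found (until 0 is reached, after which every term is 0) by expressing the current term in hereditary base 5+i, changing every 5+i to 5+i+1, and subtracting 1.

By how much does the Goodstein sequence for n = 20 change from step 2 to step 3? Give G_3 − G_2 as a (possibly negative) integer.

base 5: 20 = 4·5; at 6: 4·6 = 24; next = 23
base 6: 23 = 3·6 + 5; at 7: 3·7 + 5 = 26; next = 25
base 7: 25 = 3·7 + 4; at 8: 3·8 + 4 = 28; next = 27

2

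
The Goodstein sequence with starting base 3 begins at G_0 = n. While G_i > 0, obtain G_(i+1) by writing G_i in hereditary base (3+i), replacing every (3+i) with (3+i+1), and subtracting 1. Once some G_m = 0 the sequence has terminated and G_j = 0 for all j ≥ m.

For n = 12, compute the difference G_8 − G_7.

(0) 12|_3 = 3^2 + 3 ↦ 4^2 + 4|_4 = 20 ⇒ 19
(1) 19|_4 = 4^2 + 3 ↦ 5^2 + 3|_5 = 28 ⇒ 27
(2) 27|_5 = 5^2 + 2 ↦ 6^2 + 2|_6 = 38 ⇒ 37
(3) 37|_6 = 6^2 + 1 ↦ 7^2 + 1|_7 = 50 ⇒ 49
(4) 49|_7 = 7^2 ↦ 8^2|_8 = 64 ⇒ 63
(5) 63|_8 = 7·8 + 7 ↦ 7·9 + 7|_9 = 70 ⇒ 69
(6) 69|_9 = 7·9 + 6 ↦ 7·10 + 6|_10 = 76 ⇒ 75
(7) 75|_10 = 7·10 + 5 ↦ 7·11 + 5|_11 = 82 ⇒ 81

6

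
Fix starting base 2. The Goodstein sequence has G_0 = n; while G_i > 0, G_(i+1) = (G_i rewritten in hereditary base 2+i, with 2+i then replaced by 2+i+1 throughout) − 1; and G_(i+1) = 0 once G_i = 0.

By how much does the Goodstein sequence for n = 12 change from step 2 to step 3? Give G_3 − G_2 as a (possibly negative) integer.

14620

12 —HB2→ 2^(2 + 1) + 2^2 —bump→ 3^(3 + 1) + 3^3 = 108 —(−1)→ 107
107 —HB3→ 3^(3 + 1) + 2·3^2 + 2·3 + 2 —bump→ 4^(4 + 1) + 2·4^2 + 2·4 + 2 = 1066 —(−1)→ 1065
1065 —HB4→ 4^(4 + 1) + 2·4^2 + 2·4 + 1 —bump→ 5^(5 + 1) + 2·5^2 + 2·5 + 1 = 15686 —(−1)→ 15685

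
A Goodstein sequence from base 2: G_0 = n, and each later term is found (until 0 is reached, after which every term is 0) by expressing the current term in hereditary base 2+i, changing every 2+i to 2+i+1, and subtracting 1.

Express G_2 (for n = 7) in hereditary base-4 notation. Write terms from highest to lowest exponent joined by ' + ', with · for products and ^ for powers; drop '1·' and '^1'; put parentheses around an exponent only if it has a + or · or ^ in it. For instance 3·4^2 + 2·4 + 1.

4^4 + 3

G_0 = 7. HB_2(7) = 2^2 + 2 + 1. Bump = 31. G_1 = 30.
G_1 = 30. HB_3(30) = 3^3 + 3. Bump = 260. G_2 = 259.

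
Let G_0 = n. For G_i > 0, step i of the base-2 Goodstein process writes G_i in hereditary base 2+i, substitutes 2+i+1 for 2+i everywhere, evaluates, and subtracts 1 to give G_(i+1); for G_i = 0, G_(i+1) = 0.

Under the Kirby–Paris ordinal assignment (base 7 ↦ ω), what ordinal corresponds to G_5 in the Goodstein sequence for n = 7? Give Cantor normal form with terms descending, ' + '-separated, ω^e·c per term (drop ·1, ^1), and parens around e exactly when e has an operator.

ω^ω

step 0: 7 = 2^2 + 2 + 1; sub 3 for 2: 3^3 + 3 + 1; = 31; G_1 = 31−1 = 30
step 1: 30 = 3^3 + 3; sub 4 for 3: 4^4 + 4; = 260; G_2 = 260−1 = 259
step 2: 259 = 4^4 + 3; sub 5 for 4: 5^5 + 3; = 3128; G_3 = 3128−1 = 3127
step 3: 3127 = 5^5 + 2; sub 6 for 5: 6^6 + 2; = 46658; G_4 = 46658−1 = 46657
step 4: 46657 = 6^6 + 1; sub 7 for 6: 7^7 + 1; = 823544; G_5 = 823544−1 = 823543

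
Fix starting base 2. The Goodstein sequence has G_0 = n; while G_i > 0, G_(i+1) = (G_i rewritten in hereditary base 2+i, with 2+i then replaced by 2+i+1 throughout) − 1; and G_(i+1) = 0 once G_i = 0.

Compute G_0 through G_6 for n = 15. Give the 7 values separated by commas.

15, 111, 1283, 18752, 326593, 6588344, 150994943

15 —HB2→ 2^(2 + 1) + 2^2 + 2 + 1 —bump→ 3^(3 + 1) + 3^3 + 3 + 1 = 112 —(−1)→ 111
111 —HB3→ 3^(3 + 1) + 3^3 + 3 —bump→ 4^(4 + 1) + 4^4 + 4 = 1284 —(−1)→ 1283
1283 —HB4→ 4^(4 + 1) + 4^4 + 3 —bump→ 5^(5 + 1) + 5^5 + 3 = 18753 —(−1)→ 18752
18752 —HB5→ 5^(5 + 1) + 5^5 + 2 —bump→ 6^(6 + 1) + 6^6 + 2 = 326594 —(−1)→ 326593
326593 —HB6→ 6^(6 + 1) + 6^6 + 1 —bump→ 7^(7 + 1) + 7^7 + 1 = 6588345 —(−1)→ 6588344
6588344 —HB7→ 7^(7 + 1) + 7^7 —bump→ 8^(8 + 1) + 8^8 = 150994944 —(−1)→ 150994943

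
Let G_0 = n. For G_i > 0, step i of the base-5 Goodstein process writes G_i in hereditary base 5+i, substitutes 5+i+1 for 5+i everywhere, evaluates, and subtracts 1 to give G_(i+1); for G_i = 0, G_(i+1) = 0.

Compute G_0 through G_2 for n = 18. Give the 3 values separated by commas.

18, 20, 22

(0) 18|_5 = 3·5 + 3 ↦ 3·6 + 3|_6 = 21 ⇒ 20
(1) 20|_6 = 3·6 + 2 ↦ 3·7 + 2|_7 = 23 ⇒ 22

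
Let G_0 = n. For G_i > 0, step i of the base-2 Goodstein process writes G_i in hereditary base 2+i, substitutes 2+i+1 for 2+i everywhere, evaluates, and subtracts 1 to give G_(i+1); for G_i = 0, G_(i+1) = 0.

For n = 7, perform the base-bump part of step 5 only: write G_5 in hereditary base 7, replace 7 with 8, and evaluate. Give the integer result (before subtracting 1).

(0) 7|_2 = 2^2 + 2 + 1 ↦ 3^3 + 3 + 1|_3 = 31 ⇒ 30
(1) 30|_3 = 3^3 + 3 ↦ 4^4 + 4|_4 = 260 ⇒ 259
(2) 259|_4 = 4^4 + 3 ↦ 5^5 + 3|_5 = 3128 ⇒ 3127
(3) 3127|_5 = 5^5 + 2 ↦ 6^6 + 2|_6 = 46658 ⇒ 46657
(4) 46657|_6 = 6^6 + 1 ↦ 7^7 + 1|_7 = 823544 ⇒ 823543
(5) 823543|_7 = 7^7 ↦ 8^8|_8 = 16777216 ⇒ 16777215

16777216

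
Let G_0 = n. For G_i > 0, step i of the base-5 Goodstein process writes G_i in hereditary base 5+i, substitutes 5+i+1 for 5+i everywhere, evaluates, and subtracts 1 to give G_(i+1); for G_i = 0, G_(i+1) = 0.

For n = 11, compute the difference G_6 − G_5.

G_0 = 11. HB_5(11) = 2·5 + 1. Bump = 13. G_1 = 12.
G_1 = 12. HB_6(12) = 2·6. Bump = 14. G_2 = 13.
G_2 = 13. HB_7(13) = 7 + 6. Bump = 14. G_3 = 13.
G_3 = 13. HB_8(13) = 8 + 5. Bump = 14. G_4 = 13.
G_4 = 13. HB_9(13) = 9 + 4. Bump = 14. G_5 = 13.
G_5 = 13. HB_10(13) = 10 + 3. Bump = 14. G_6 = 13.

0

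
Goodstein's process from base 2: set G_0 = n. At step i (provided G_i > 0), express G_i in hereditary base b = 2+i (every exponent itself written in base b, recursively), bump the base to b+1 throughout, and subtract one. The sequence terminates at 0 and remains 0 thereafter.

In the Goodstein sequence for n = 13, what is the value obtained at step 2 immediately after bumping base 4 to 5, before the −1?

16093

base 2: 13 = 2^(2 + 1) + 2^2 + 1; at 3: 3^(3 + 1) + 3^3 + 1 = 109; next = 108
base 3: 108 = 3^(3 + 1) + 3^3; at 4: 4^(4 + 1) + 4^4 = 1280; next = 1279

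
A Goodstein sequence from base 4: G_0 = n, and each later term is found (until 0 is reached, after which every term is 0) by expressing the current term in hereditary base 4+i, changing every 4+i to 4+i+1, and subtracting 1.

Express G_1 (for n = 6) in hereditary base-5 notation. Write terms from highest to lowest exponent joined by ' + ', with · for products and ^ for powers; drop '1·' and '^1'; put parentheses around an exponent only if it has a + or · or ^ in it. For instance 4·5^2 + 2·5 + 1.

i=0: 6 = 4 + 2 (b=4); 4→5: 5 + 2 = 7; 7−1 = 6
i=1: 6 = 5 + 1 (b=5); 5→6: 6 + 1 = 7; 7−1 = 6

5 + 1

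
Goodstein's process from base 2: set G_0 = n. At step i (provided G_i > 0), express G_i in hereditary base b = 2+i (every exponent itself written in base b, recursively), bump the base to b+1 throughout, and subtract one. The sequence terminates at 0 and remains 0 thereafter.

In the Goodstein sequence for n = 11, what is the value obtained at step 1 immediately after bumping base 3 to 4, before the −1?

1028

base 2: 11 = 2^(2 + 1) + 2 + 1; at 3: 3^(3 + 1) + 3 + 1 = 85; next = 84
base 3: 84 = 3^(3 + 1) + 3; at 4: 4^(4 + 1) + 4 = 1028; next = 1027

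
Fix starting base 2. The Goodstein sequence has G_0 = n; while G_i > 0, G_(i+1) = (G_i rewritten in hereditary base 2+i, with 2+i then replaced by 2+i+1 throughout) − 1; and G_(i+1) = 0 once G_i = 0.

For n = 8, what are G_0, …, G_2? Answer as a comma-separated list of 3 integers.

8, 80, 553

8 —HB2→ 2^(2 + 1) —bump→ 3^(3 + 1) = 81 —(−1)→ 80
80 —HB3→ 2·3^3 + 2·3^2 + 2·3 + 2 —bump→ 2·4^4 + 2·4^2 + 2·4 + 2 = 554 —(−1)→ 553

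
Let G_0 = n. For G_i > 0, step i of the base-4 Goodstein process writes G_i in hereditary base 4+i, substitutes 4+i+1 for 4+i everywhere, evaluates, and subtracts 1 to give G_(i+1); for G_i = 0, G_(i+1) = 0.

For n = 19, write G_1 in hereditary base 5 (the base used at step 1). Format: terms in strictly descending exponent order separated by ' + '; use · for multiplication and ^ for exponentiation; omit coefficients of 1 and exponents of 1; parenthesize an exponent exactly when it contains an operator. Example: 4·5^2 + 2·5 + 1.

5^2 + 2

G_0=19  [base 4] 4^2 + 3  →[4↦5]→  5^2 + 3 = 28  −1 ⇒ G_1=27
G_1=27  [base 5] 5^2 + 2  →[5↦6]→  6^2 + 2 = 38  −1 ⇒ G_2=37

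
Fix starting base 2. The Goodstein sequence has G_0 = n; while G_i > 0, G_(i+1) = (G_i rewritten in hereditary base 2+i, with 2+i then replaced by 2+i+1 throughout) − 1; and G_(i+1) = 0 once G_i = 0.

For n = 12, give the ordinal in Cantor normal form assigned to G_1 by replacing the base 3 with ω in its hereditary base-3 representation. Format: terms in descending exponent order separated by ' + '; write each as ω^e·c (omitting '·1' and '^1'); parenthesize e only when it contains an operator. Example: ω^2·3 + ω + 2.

ω^(ω + 1) + ω^2·2 + ω·2 + 2

[0] 12 ≡ 2^(2 + 1) + 2^2 (base 2). Lift 3: 108. −1: 107.
[1] 107 ≡ 3^(3 + 1) + 2·3^2 + 2·3 + 2 (base 3). Lift 4: 1066. −1: 1065.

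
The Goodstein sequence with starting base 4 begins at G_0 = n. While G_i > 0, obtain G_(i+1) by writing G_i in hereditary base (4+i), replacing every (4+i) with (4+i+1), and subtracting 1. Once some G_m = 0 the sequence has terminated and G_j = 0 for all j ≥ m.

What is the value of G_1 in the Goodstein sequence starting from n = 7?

7

(0) 7|_4 = 4 + 3 ↦ 5 + 3|_5 = 8 ⇒ 7
(1) 7|_5 = 5 + 2 ↦ 6 + 2|_6 = 8 ⇒ 7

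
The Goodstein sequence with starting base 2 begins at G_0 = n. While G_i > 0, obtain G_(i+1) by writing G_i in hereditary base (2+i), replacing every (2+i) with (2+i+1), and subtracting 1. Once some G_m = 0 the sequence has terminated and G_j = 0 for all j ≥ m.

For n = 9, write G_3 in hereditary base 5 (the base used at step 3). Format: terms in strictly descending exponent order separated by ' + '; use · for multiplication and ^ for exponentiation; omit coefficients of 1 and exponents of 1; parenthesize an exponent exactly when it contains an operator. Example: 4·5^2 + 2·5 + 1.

[0] 9 ≡ 2^(2 + 1) + 1 (base 2). Lift 3: 82. −1: 81.
[1] 81 ≡ 3^(3 + 1) (base 3). Lift 4: 1024. −1: 1023.
[2] 1023 ≡ 3·4^4 + 3·4^3 + 3·4^2 + 3·4 + 3 (base 4). Lift 5: 9843. −1: 9842.
[3] 9842 ≡ 3·5^5 + 3·5^3 + 3·5^2 + 3·5 + 2 (base 5). Lift 6: 140744. −1: 140743.

3·5^5 + 3·5^3 + 3·5^2 + 3·5 + 2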